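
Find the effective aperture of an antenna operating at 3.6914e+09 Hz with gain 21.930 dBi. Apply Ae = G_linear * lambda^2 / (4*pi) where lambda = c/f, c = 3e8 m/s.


lambda = c / f = 3.0000e+08 / 3.6914e+09 = 0.08126998 m
G_linear = 10^(21.930/10) = 155.9553
Ae = G_linear * lambda^2 / (4*pi) = 155.9553 * 0.08126998^2 / (4*pi) = 0.08197 m^2

0.08197 m^2


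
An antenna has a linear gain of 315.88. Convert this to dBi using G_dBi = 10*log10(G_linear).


G_dBi = 10 * log10(315.88) = 25.00 dBi

25.00 dBi


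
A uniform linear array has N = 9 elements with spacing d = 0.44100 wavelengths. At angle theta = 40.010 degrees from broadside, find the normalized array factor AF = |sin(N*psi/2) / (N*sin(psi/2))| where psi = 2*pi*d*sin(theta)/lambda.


psi = 2*pi*0.44100*sin(40.010 deg) = 1.781461 rad
AF = |sin(9*1.781461/2) / (9*sin(1.781461/2))| = 0.1410

0.1410


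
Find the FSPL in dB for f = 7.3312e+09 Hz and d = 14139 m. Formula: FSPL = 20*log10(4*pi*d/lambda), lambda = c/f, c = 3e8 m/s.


lambda = c / f = 3.0000e+08 / 7.3312e+09 = 0.04092100 m
FSPL = 20 * log10(4*pi*14139/0.04092100) = 132.8 dB

132.8 dB


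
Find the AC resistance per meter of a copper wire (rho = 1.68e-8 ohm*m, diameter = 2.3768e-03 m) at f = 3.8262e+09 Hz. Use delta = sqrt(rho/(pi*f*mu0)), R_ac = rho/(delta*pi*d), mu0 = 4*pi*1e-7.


delta = sqrt(1.68e-8 / (pi * 3.8262e+09 * 4*pi*1e-7)) = 1.054608e-06 m
R_ac = 1.68e-8 / (1.054608e-06 * pi * 2.3768e-03) = 2.133 ohm/m

2.133 ohm/m


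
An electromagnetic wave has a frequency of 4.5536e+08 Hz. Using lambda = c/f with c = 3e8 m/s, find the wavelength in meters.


lambda = c / f = 3.0000e+08 / 4.5536e+08 = 0.6588 m

0.6588 m


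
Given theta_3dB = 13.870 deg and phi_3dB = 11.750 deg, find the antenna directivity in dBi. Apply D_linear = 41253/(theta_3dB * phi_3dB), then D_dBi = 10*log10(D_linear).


D_linear = 41253 / (13.870 * 11.750) = 253.1286
D_dBi = 10 * log10(253.1286) = 24.03 dBi

24.03 dBi


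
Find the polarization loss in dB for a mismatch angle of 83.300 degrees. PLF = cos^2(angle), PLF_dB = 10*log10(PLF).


PLF_linear = cos^2(83.300 deg) = 0.01361206
PLF_dB = 10 * log10(0.01361206) = -18.66 dB

-18.66 dB


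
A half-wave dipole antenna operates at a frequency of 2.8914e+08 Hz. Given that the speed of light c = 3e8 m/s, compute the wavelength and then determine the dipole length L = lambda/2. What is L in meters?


lambda = c / f = 3.0000e+08 / 2.8914e+08 = 1.037560 m
L = lambda / 2 = 1.037560 / 2 = 0.5188 m

0.5188 m


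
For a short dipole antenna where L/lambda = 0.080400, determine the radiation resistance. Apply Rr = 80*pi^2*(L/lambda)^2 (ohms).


Rr = 80 * pi^2 * (0.080400)^2 = 80 * 9.869604 * 6.464160e-03 = 5.104 ohm

5.104 ohm


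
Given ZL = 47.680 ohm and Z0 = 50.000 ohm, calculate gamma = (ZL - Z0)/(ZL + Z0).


gamma = (47.680 - 50.000) / (47.680 + 50.000) = -0.02375

-0.02375


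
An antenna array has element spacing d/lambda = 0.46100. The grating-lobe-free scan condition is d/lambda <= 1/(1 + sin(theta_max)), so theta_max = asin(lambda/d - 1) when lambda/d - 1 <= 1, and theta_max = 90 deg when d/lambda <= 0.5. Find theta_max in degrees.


lambda/d - 1 = 1/0.46100 - 1 = 1.169197 >= 1
d/lambda <= 0.5, so the array can scan to endfire without grating lobes: theta_max = 90 deg

90 deg


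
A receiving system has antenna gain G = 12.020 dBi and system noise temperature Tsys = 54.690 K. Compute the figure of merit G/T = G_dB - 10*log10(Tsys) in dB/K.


G/T = 12.020 - 10*log10(54.690) = 12.020 - 17.37908 = -5.359 dB/K

-5.359 dB/K


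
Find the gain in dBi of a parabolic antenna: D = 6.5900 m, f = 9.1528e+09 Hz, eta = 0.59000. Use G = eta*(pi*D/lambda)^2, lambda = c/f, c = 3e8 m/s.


lambda = c / f = 3.0000e+08 / 9.1528e+09 = 0.03277686 m
G_linear = 0.59000 * (pi * 6.5900 / 0.03277686)^2 = 235389.9
G_dBi = 10 * log10(235389.9) = 53.72 dBi

53.72 dBi


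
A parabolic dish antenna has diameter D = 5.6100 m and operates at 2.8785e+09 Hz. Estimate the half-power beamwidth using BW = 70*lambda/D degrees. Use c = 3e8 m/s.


lambda = c / f = 3.0000e+08 / 2.8785e+09 = 0.1042209 m
BW = 70 * 0.1042209 / 5.6100 = 1.300 deg

1.300 deg


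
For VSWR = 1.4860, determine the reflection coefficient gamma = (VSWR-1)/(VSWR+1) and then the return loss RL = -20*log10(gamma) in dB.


gamma = (1.4860 - 1) / (1.4860 + 1) = 0.1954948
RL = -20 * log10(0.1954948) = 14.18 dB

14.18 dB


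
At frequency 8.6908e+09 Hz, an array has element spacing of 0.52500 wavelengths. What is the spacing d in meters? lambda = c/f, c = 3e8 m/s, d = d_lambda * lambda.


lambda = c / f = 3.0000e+08 / 8.6908e+09 = 0.03451926 m
d = 0.52500 * 0.03451926 = 0.01812 m

0.01812 m


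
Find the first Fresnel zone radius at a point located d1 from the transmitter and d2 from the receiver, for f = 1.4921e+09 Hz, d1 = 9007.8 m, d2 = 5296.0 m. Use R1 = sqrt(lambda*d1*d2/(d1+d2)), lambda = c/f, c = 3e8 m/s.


lambda = c / f = 3.0000e+08 / 1.4921e+09 = 0.2010589 m
R1 = sqrt(0.2010589 * 9007.8 * 5296.0 / (9007.8 + 5296.0)) = 25.90 m

25.90 m


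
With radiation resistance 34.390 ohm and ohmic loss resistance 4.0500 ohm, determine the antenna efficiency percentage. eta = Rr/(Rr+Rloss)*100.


eta = 34.390 / (34.390 + 4.0500) * 100 = 89.46%

89.46%


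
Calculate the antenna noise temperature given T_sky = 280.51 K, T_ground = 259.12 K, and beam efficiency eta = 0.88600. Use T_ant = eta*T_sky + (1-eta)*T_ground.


T_ant = 0.88600 * 280.51 + (1 - 0.88600) * 259.12 = 278.1 K

278.1 K


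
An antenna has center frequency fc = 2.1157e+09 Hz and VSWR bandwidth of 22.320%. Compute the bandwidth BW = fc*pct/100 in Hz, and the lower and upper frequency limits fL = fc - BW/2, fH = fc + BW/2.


BW = 2.1157e+09 * 22.320/100 = 4.722242e+08 Hz
fL = 2.1157e+09 - 4.722242e+08/2 = 1.880e+09 Hz
fH = 2.1157e+09 + 4.722242e+08/2 = 2.352e+09 Hz

BW=4.722e+08 Hz, fL=1.880e+09 Hz, fH=2.352e+09 Hz


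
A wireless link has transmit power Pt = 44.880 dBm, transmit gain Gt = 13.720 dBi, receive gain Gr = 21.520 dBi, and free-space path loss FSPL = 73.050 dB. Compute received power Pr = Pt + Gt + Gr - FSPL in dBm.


Pr = 44.880 + 13.720 + 21.520 - 73.050 = 7.07 dBm

7.07 dBm


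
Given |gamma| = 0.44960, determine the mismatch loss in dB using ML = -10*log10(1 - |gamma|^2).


ML = -10 * log10(1 - 0.44960^2) = -10 * log10(0.79785984) = 0.9807 dB

0.9807 dB


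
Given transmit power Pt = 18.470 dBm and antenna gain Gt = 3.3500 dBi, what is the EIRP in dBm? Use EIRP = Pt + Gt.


EIRP = Pt + Gt = 18.470 + 3.3500 = 21.82 dBm

21.82 dBm


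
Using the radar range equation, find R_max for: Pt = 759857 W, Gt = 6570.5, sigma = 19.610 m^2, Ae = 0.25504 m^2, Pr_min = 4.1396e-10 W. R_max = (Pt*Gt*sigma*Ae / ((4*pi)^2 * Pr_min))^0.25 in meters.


R^4 = 759857*6570.5*19.610*0.25504 / ((4*pi)^2 * 4.1396e-10) = 3.819778e+17
R_max = 3.819778e+17^0.25 = 24860 m

24860 m


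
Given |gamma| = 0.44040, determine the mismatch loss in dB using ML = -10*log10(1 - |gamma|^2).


ML = -10 * log10(1 - 0.44040^2) = -10 * log10(0.80604784) = 0.9364 dB

0.9364 dB


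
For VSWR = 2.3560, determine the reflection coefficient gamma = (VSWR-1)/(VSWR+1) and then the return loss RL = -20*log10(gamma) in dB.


gamma = (2.3560 - 1) / (2.3560 + 1) = 0.4040524
RL = -20 * log10(0.4040524) = 7.871 dB

7.871 dB


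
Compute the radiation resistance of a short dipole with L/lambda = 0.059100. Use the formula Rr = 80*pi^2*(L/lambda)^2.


Rr = 80 * pi^2 * (0.059100)^2 = 80 * 9.869604 * 3.492810e-03 = 2.758 ohm

2.758 ohm


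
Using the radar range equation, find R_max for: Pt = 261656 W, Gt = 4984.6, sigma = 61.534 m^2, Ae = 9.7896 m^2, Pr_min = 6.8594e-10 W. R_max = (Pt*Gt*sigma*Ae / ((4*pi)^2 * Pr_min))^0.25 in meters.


R^4 = 261656*4984.6*61.534*9.7896 / ((4*pi)^2 * 6.8594e-10) = 7.253293e+18
R_max = 7.253293e+18^0.25 = 51896 m

51896 m


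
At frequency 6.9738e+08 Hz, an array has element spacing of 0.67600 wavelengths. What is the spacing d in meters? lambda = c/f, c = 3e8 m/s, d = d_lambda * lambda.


lambda = c / f = 3.0000e+08 / 6.9738e+08 = 0.4301815 m
d = 0.67600 * 0.4301815 = 0.2908 m

0.2908 m


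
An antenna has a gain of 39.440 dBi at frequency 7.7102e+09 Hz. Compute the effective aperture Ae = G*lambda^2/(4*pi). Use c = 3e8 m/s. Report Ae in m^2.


lambda = c / f = 3.0000e+08 / 7.7102e+09 = 0.03890950 m
G_linear = 10^(39.440/10) = 8790.225
Ae = G_linear * lambda^2 / (4*pi) = 8790.225 * 0.03890950^2 / (4*pi) = 1.059 m^2

1.059 m^2


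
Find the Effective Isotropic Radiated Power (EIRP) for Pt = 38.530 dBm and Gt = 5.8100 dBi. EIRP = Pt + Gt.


EIRP = Pt + Gt = 38.530 + 5.8100 = 44.34 dBm

44.34 dBm


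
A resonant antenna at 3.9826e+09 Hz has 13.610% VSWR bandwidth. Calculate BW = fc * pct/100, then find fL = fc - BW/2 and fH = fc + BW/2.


BW = 3.9826e+09 * 13.610/100 = 5.420319e+08 Hz
fL = 3.9826e+09 - 5.420319e+08/2 = 3.712e+09 Hz
fH = 3.9826e+09 + 5.420319e+08/2 = 4.254e+09 Hz

BW=5.420e+08 Hz, fL=3.712e+09 Hz, fH=4.254e+09 Hz


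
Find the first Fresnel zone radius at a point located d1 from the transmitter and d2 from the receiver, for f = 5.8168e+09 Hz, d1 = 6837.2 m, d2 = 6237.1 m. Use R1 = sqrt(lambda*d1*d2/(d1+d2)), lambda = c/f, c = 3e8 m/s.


lambda = c / f = 3.0000e+08 / 5.8168e+09 = 0.05157475 m
R1 = sqrt(0.05157475 * 6837.2 * 6237.1 / (6837.2 + 6237.1)) = 12.97 m

12.97 m


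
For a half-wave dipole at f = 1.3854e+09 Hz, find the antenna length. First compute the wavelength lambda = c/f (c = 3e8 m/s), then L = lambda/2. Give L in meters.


lambda = c / f = 3.0000e+08 / 1.3854e+09 = 0.2165440 m
L = lambda / 2 = 0.2165440 / 2 = 0.1083 m

0.1083 m


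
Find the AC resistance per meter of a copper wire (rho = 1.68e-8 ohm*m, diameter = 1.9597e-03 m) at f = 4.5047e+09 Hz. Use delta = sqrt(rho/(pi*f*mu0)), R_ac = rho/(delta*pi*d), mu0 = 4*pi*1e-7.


delta = sqrt(1.68e-8 / (pi * 4.5047e+09 * 4*pi*1e-7)) = 9.719453e-07 m
R_ac = 1.68e-8 / (9.719453e-07 * pi * 1.9597e-03) = 2.808 ohm/m

2.808 ohm/m


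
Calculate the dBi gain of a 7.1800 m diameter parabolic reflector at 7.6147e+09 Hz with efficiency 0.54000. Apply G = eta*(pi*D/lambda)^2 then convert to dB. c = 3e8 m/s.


lambda = c / f = 3.0000e+08 / 7.6147e+09 = 0.03939748 m
G_linear = 0.54000 * (pi * 7.1800 / 0.03939748)^2 = 177013.1
G_dBi = 10 * log10(177013.1) = 52.48 dBi

52.48 dBi


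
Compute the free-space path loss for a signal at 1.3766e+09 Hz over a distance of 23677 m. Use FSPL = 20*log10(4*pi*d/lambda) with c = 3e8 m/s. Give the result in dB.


lambda = c / f = 3.0000e+08 / 1.3766e+09 = 0.2179282 m
FSPL = 20 * log10(4*pi*23677/0.2179282) = 122.7 dB

122.7 dB


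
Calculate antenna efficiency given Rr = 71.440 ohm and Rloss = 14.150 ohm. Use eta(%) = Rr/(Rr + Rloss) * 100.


eta = 71.440 / (71.440 + 14.150) * 100 = 83.47%

83.47%


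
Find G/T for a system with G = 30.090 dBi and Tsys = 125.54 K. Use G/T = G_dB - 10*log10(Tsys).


G/T = 30.090 - 10*log10(125.54) = 30.090 - 20.98782 = 9.102 dB/K

9.102 dB/K


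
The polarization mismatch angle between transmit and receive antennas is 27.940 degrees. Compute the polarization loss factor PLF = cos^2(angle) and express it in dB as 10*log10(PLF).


PLF_linear = cos^2(27.940 deg) = 0.7804640
PLF_dB = 10 * log10(0.7804640) = -1.076 dB

-1.076 dB


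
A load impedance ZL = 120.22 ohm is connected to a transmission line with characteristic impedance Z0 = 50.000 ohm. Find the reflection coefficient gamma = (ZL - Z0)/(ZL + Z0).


gamma = (120.22 - 50.000) / (120.22 + 50.000) = 0.4125

0.4125


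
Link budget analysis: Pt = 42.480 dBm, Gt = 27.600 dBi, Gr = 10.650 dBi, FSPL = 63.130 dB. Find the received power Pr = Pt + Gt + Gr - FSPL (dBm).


Pr = 42.480 + 27.600 + 10.650 - 63.130 = 17.60 dBm

17.60 dBm


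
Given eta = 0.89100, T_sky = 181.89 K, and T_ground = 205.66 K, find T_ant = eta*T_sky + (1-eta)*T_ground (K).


T_ant = 0.89100 * 181.89 + (1 - 0.89100) * 205.66 = 184.5 K

184.5 K


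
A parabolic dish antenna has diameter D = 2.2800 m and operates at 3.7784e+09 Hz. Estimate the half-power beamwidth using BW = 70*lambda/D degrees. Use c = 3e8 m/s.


lambda = c / f = 3.0000e+08 / 3.7784e+09 = 0.07939869 m
BW = 70 * 0.07939869 / 2.2800 = 2.438 deg

2.438 deg


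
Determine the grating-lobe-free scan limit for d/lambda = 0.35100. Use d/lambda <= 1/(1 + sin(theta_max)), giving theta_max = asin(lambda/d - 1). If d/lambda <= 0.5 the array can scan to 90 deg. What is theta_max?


lambda/d - 1 = 1/0.35100 - 1 = 1.849003 >= 1
d/lambda <= 0.5, so the array can scan to endfire without grating lobes: theta_max = 90 deg

90 deg


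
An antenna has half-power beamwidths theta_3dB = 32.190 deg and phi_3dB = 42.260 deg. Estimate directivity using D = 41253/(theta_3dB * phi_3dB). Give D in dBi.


D_linear = 41253 / (32.190 * 42.260) = 30.32530
D_dBi = 10 * log10(30.32530) = 14.82 dBi

14.82 dBi


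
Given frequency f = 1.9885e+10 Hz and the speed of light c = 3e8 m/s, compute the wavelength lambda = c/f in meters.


lambda = c / f = 3.0000e+08 / 1.9885e+10 = 0.01509 m

0.01509 m


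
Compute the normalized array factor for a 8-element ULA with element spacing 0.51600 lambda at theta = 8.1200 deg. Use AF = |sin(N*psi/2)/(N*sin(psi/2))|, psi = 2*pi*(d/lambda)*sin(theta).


psi = 2*pi*0.51600*sin(8.1200 deg) = 0.4579396 rad
AF = |sin(8*0.4579396/2) / (8*sin(0.4579396/2))| = 0.5321

0.5321


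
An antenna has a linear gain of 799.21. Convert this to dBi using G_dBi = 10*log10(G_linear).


G_dBi = 10 * log10(799.21) = 29.03 dBi

29.03 dBi


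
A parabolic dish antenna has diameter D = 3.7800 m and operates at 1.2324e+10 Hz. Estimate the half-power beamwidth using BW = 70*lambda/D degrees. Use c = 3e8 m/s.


lambda = c / f = 3.0000e+08 / 1.2324e+10 = 0.02434275 m
BW = 70 * 0.02434275 / 3.7800 = 0.4508 deg

0.4508 deg


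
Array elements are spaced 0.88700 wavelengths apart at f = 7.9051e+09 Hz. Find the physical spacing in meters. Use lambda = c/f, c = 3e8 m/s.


lambda = c / f = 3.0000e+08 / 7.9051e+09 = 0.03795018 m
d = 0.88700 * 0.03795018 = 0.03366 m

0.03366 m


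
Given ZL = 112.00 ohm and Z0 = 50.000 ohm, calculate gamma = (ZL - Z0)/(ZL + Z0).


gamma = (112.00 - 50.000) / (112.00 + 50.000) = 0.3827

0.3827


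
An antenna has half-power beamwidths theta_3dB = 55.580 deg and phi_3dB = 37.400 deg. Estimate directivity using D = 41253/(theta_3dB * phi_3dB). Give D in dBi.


D_linear = 41253 / (55.580 * 37.400) = 19.84565
D_dBi = 10 * log10(19.84565) = 12.98 dBi

12.98 dBi


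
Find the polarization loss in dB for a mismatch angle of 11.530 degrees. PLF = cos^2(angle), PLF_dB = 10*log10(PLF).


PLF_linear = cos^2(11.530 deg) = 0.9600476
PLF_dB = 10 * log10(0.9600476) = -0.1771 dB

-0.1771 dB


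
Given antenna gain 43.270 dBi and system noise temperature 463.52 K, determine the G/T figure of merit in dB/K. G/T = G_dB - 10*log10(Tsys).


G/T = 43.270 - 10*log10(463.52) = 43.270 - 26.66068 = 16.61 dB/K

16.61 dB/K


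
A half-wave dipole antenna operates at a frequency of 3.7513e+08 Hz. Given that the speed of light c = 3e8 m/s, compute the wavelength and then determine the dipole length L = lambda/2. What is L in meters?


lambda = c / f = 3.0000e+08 / 3.7513e+08 = 0.7997228 m
L = lambda / 2 = 0.7997228 / 2 = 0.3999 m

0.3999 m


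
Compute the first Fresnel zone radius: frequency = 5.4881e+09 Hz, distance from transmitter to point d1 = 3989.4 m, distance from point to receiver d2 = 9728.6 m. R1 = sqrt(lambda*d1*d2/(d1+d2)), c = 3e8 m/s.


lambda = c / f = 3.0000e+08 / 5.4881e+09 = 0.05466373 m
R1 = sqrt(0.05466373 * 3989.4 * 9728.6 / (3989.4 + 9728.6)) = 12.44 m

12.44 m


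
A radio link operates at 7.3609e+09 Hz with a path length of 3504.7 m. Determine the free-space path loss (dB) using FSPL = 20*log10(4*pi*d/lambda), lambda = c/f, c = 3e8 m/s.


lambda = c / f = 3.0000e+08 / 7.3609e+09 = 0.04075589 m
FSPL = 20 * log10(4*pi*3504.7/0.04075589) = 120.7 dB

120.7 dB


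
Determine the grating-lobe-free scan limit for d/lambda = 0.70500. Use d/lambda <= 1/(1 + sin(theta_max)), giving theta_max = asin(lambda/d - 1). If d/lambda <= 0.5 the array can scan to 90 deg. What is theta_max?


lambda/d - 1 = 1/0.70500 - 1 = 0.4184397
theta_max = asin(0.4184397) = 24.74 deg

24.74 deg


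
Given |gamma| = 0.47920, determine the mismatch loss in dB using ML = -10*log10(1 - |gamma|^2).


ML = -10 * log10(1 - 0.47920^2) = -10 * log10(0.77036736) = 1.133 dB

1.133 dB


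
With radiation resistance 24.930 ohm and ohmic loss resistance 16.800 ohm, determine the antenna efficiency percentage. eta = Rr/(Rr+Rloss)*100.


eta = 24.930 / (24.930 + 16.800) * 100 = 59.74%

59.74%


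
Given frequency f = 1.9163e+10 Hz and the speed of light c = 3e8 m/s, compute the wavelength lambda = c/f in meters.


lambda = c / f = 3.0000e+08 / 1.9163e+10 = 0.01566 m

0.01566 m


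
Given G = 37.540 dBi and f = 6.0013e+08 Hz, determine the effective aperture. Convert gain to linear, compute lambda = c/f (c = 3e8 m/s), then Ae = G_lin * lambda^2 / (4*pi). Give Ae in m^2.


lambda = c / f = 3.0000e+08 / 6.0013e+08 = 0.4998917 m
G_linear = 10^(37.540/10) = 5675.446
Ae = G_linear * lambda^2 / (4*pi) = 5675.446 * 0.4998917^2 / (4*pi) = 112.9 m^2

112.9 m^2


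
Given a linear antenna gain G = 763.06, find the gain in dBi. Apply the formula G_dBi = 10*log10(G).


G_dBi = 10 * log10(763.06) = 28.83 dBi

28.83 dBi


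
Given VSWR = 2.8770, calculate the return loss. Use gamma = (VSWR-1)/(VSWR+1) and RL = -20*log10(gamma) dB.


gamma = (2.8770 - 1) / (2.8770 + 1) = 0.4841372
RL = -20 * log10(0.4841372) = 6.301 dB

6.301 dB


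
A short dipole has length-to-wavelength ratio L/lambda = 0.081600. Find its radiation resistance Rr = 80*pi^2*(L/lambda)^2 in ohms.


Rr = 80 * pi^2 * (0.081600)^2 = 80 * 9.869604 * 6.658560e-03 = 5.257 ohm

5.257 ohm


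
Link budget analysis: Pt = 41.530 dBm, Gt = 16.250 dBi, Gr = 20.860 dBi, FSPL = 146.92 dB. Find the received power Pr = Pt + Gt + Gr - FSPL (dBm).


Pr = 41.530 + 16.250 + 20.860 - 146.92 = -68.28 dBm

-68.28 dBm


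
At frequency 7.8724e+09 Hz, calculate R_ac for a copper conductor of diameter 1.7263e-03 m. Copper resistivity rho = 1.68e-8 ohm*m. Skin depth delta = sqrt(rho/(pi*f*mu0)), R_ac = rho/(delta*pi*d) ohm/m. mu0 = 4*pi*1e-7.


delta = sqrt(1.68e-8 / (pi * 7.8724e+09 * 4*pi*1e-7)) = 7.352266e-07 m
R_ac = 1.68e-8 / (7.352266e-07 * pi * 1.7263e-03) = 4.213 ohm/m

4.213 ohm/m


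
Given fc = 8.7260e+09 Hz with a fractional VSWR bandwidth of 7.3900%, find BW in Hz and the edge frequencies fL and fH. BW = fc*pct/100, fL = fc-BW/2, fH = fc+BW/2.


BW = 8.7260e+09 * 7.3900/100 = 6.448514e+08 Hz
fL = 8.7260e+09 - 6.448514e+08/2 = 8.404e+09 Hz
fH = 8.7260e+09 + 6.448514e+08/2 = 9.048e+09 Hz

BW=6.449e+08 Hz, fL=8.404e+09 Hz, fH=9.048e+09 Hz


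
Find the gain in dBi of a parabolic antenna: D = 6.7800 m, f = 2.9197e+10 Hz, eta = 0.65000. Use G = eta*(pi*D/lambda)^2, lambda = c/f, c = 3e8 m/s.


lambda = c / f = 3.0000e+08 / 2.9197e+10 = 0.01027503 m
G_linear = 0.65000 * (pi * 6.7800 / 0.01027503)^2 = 2.793227e+06
G_dBi = 10 * log10(2.793227e+06) = 64.46 dBi

64.46 dBi


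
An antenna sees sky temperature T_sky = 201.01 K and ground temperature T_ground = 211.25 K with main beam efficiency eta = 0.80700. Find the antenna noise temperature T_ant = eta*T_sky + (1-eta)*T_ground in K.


T_ant = 0.80700 * 201.01 + (1 - 0.80700) * 211.25 = 203.0 K

203.0 K


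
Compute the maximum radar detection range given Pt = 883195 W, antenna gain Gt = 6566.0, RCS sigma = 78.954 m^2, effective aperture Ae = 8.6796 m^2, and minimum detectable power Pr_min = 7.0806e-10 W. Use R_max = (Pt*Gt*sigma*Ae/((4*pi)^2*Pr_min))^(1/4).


R^4 = 883195*6566.0*78.954*8.6796 / ((4*pi)^2 * 7.0806e-10) = 3.554197e+19
R_max = 3.554197e+19^0.25 = 77212 m

77212 m


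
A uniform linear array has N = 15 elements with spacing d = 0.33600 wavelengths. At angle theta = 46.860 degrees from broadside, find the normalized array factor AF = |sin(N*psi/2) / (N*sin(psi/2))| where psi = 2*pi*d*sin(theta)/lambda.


psi = 2*pi*0.33600*sin(46.860 deg) = 1.540475 rad
AF = |sin(15*1.540475/2) / (15*sin(1.540475/2))| = 0.08122

0.08122


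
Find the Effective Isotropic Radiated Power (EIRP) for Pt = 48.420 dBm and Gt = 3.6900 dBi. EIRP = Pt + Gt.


EIRP = Pt + Gt = 48.420 + 3.6900 = 52.11 dBm

52.11 dBm


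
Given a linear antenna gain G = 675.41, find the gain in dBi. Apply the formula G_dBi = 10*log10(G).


G_dBi = 10 * log10(675.41) = 28.30 dBi

28.30 dBi


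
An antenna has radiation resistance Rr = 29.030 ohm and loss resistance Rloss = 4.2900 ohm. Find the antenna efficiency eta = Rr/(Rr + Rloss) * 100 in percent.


eta = 29.030 / (29.030 + 4.2900) * 100 = 87.12%

87.12%


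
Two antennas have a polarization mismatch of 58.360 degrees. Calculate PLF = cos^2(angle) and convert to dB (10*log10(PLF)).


PLF_linear = cos^2(58.360 deg) = 0.2751846
PLF_dB = 10 * log10(0.2751846) = -5.604 dB

-5.604 dB


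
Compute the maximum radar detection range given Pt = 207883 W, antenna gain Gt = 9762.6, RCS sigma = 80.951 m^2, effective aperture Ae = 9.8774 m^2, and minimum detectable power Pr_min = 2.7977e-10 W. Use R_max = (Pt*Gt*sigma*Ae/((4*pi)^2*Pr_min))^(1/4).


R^4 = 207883*9762.6*80.951*9.8774 / ((4*pi)^2 * 2.7977e-10) = 3.673064e+19
R_max = 3.673064e+19^0.25 = 77850 m

77850 m


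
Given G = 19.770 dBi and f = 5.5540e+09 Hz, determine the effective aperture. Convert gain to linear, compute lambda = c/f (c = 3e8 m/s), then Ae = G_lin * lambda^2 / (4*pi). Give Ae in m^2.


lambda = c / f = 3.0000e+08 / 5.5540e+09 = 0.05401512 m
G_linear = 10^(19.770/10) = 94.84185
Ae = G_linear * lambda^2 / (4*pi) = 94.84185 * 0.05401512^2 / (4*pi) = 0.02202 m^2

0.02202 m^2


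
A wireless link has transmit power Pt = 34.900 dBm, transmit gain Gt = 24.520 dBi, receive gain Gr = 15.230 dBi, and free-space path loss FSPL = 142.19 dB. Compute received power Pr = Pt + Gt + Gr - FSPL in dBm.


Pr = 34.900 + 24.520 + 15.230 - 142.19 = -67.54 dBm

-67.54 dBm


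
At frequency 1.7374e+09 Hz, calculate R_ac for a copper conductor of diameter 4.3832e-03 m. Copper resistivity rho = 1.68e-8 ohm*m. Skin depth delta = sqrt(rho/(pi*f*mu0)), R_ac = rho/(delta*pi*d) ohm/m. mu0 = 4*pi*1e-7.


delta = sqrt(1.68e-8 / (pi * 1.7374e+09 * 4*pi*1e-7)) = 1.565038e-06 m
R_ac = 1.68e-8 / (1.565038e-06 * pi * 4.3832e-03) = 0.7795 ohm/m

0.7795 ohm/m


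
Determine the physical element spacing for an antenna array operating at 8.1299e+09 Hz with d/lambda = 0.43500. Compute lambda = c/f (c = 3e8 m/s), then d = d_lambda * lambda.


lambda = c / f = 3.0000e+08 / 8.1299e+09 = 0.03690082 m
d = 0.43500 * 0.03690082 = 0.01605 m

0.01605 m


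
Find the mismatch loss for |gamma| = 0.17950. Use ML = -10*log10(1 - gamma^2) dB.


ML = -10 * log10(1 - 0.17950^2) = -10 * log10(0.96777975) = 0.1422 dB

0.1422 dB


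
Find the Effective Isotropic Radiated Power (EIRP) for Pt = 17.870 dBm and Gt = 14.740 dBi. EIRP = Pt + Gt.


EIRP = Pt + Gt = 17.870 + 14.740 = 32.61 dBm

32.61 dBm


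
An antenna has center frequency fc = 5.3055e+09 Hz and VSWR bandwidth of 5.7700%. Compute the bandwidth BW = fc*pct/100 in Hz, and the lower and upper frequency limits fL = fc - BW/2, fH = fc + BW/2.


BW = 5.3055e+09 * 5.7700/100 = 3.061273e+08 Hz
fL = 5.3055e+09 - 3.061273e+08/2 = 5.152e+09 Hz
fH = 5.3055e+09 + 3.061273e+08/2 = 5.459e+09 Hz

BW=3.061e+08 Hz, fL=5.152e+09 Hz, fH=5.459e+09 Hz


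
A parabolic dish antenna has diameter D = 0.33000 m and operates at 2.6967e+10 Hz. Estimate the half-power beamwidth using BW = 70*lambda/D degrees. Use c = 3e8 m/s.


lambda = c / f = 3.0000e+08 / 2.6967e+10 = 0.01112471 m
BW = 70 * 0.01112471 / 0.33000 = 2.360 deg

2.360 deg


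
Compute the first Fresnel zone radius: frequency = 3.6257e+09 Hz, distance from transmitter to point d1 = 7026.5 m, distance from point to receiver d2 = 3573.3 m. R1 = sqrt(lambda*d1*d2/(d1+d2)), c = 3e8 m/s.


lambda = c / f = 3.0000e+08 / 3.6257e+09 = 0.08274264 m
R1 = sqrt(0.08274264 * 7026.5 * 3573.3 / (7026.5 + 3573.3)) = 14.00 m

14.00 m


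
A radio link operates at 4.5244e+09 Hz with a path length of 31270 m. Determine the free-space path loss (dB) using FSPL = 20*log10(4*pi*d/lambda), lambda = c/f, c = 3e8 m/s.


lambda = c / f = 3.0000e+08 / 4.5244e+09 = 0.06630713 m
FSPL = 20 * log10(4*pi*31270/0.06630713) = 135.5 dB

135.5 dB


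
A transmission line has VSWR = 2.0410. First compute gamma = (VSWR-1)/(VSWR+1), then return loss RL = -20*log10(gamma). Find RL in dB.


gamma = (2.0410 - 1) / (2.0410 + 1) = 0.3423216
RL = -20 * log10(0.3423216) = 9.311 dB

9.311 dB


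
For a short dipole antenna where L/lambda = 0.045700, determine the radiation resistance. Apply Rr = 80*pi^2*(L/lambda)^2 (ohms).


Rr = 80 * pi^2 * (0.045700)^2 = 80 * 9.869604 * 2.088490e-03 = 1.649 ohm

1.649 ohm


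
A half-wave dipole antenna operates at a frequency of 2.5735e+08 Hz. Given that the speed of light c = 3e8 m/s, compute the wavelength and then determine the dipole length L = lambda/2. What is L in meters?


lambda = c / f = 3.0000e+08 / 2.5735e+08 = 1.165728 m
L = lambda / 2 = 1.165728 / 2 = 0.5829 m

0.5829 m


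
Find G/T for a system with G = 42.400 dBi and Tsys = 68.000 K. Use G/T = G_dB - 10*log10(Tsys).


G/T = 42.400 - 10*log10(68.000) = 42.400 - 18.32509 = 24.07 dB/K

24.07 dB/K


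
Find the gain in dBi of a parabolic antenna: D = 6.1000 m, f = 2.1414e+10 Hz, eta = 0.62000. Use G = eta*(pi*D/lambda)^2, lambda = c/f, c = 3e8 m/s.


lambda = c / f = 3.0000e+08 / 2.1414e+10 = 0.01400953 m
G_linear = 0.62000 * (pi * 6.1000 / 0.01400953)^2 = 1.160123e+06
G_dBi = 10 * log10(1.160123e+06) = 60.65 dBi

60.65 dBi


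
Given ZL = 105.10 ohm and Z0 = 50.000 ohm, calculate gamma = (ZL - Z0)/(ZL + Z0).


gamma = (105.10 - 50.000) / (105.10 + 50.000) = 0.3553

0.3553


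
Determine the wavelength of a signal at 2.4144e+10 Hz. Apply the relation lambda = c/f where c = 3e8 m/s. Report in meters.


lambda = c / f = 3.0000e+08 / 2.4144e+10 = 0.01243 m

0.01243 m


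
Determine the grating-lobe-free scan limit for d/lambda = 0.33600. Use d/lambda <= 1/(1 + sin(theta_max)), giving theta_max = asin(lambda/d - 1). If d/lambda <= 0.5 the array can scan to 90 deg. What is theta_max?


lambda/d - 1 = 1/0.33600 - 1 = 1.976190 >= 1
d/lambda <= 0.5, so the array can scan to endfire without grating lobes: theta_max = 90 deg

90 deg


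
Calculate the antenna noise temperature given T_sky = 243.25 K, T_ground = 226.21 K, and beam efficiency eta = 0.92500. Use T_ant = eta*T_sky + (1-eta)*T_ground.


T_ant = 0.92500 * 243.25 + (1 - 0.92500) * 226.21 = 242.0 K

242.0 K


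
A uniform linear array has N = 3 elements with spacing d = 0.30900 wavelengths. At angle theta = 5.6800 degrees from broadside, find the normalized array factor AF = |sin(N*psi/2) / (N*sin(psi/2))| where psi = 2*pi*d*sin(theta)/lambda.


psi = 2*pi*0.30900*sin(5.6800 deg) = 0.1921553 rad
AF = |sin(3*0.1921553/2) / (3*sin(0.1921553/2))| = 0.9877

0.9877


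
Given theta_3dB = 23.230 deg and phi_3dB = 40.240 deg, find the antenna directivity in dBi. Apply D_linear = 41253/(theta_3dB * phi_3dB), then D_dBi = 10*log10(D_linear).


D_linear = 41253 / (23.230 * 40.240) = 44.13147
D_dBi = 10 * log10(44.13147) = 16.45 dBi

16.45 dBi


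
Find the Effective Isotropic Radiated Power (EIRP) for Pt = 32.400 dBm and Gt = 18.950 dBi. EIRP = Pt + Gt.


EIRP = Pt + Gt = 32.400 + 18.950 = 51.35 dBm

51.35 dBm


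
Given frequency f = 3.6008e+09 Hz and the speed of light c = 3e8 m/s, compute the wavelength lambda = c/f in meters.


lambda = c / f = 3.0000e+08 / 3.6008e+09 = 0.08331 m

0.08331 m


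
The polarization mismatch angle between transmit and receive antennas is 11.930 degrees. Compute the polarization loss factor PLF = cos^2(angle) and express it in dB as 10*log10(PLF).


PLF_linear = cos^2(11.930 deg) = 0.9572683
PLF_dB = 10 * log10(0.9572683) = -0.1897 dB

-0.1897 dB


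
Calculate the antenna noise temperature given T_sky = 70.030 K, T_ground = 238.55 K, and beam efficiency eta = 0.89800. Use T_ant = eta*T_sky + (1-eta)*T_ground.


T_ant = 0.89800 * 70.030 + (1 - 0.89800) * 238.55 = 87.22 K

87.22 K


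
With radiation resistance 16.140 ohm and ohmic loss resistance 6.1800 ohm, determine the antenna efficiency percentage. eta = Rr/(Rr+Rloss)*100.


eta = 16.140 / (16.140 + 6.1800) * 100 = 72.31%

72.31%


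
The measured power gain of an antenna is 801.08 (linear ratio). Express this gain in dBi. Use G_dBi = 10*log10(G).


G_dBi = 10 * log10(801.08) = 29.04 dBi

29.04 dBi


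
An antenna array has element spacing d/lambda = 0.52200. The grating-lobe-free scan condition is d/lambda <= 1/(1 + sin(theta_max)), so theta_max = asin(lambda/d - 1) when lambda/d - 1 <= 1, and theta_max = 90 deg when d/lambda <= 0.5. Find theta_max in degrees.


lambda/d - 1 = 1/0.52200 - 1 = 0.9157088
theta_max = asin(0.9157088) = 66.31 deg

66.31 deg


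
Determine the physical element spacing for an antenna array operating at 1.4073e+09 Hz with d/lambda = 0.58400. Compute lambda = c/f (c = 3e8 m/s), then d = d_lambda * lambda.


lambda = c / f = 3.0000e+08 / 1.4073e+09 = 0.2131742 m
d = 0.58400 * 0.2131742 = 0.1245 m

0.1245 m


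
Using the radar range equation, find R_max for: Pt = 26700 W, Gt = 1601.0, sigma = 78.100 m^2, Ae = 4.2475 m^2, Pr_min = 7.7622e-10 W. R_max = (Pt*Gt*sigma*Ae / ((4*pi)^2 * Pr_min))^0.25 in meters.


R^4 = 26700*1601.0*78.100*4.2475 / ((4*pi)^2 * 7.7622e-10) = 1.156864e+17
R_max = 1.156864e+17^0.25 = 18443 m

18443 m


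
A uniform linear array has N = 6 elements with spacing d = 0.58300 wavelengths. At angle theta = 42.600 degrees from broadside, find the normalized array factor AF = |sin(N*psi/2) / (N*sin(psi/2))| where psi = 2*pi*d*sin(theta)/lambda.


psi = 2*pi*0.58300*sin(42.600 deg) = 2.479462 rad
AF = |sin(6*2.479462/2) / (6*sin(2.479462/2))| = 0.1612

0.1612


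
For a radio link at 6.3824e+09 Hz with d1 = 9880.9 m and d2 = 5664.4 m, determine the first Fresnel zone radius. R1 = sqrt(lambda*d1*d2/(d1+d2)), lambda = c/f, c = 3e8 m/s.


lambda = c / f = 3.0000e+08 / 6.3824e+09 = 0.04700426 m
R1 = sqrt(0.04700426 * 9880.9 * 5664.4 / (9880.9 + 5664.4)) = 13.01 m

13.01 m


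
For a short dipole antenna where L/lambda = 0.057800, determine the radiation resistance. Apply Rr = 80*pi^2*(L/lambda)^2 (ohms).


Rr = 80 * pi^2 * (0.057800)^2 = 80 * 9.869604 * 3.340840e-03 = 2.638 ohm

2.638 ohm


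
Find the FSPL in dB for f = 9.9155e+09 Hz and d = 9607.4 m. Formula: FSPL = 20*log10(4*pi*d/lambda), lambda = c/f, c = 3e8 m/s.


lambda = c / f = 3.0000e+08 / 9.9155e+09 = 0.03025566 m
FSPL = 20 * log10(4*pi*9607.4/0.03025566) = 132.0 dB

132.0 dB


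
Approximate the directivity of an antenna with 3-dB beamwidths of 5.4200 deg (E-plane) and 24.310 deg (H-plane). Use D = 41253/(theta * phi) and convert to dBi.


D_linear = 41253 / (5.4200 * 24.310) = 313.0915
D_dBi = 10 * log10(313.0915) = 24.96 dBi

24.96 dBi


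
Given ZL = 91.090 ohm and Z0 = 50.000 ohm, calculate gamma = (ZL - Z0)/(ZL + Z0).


gamma = (91.090 - 50.000) / (91.090 + 50.000) = 0.2912

0.2912


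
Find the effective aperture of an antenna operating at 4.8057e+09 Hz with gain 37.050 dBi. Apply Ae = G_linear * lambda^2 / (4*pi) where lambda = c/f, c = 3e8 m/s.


lambda = c / f = 3.0000e+08 / 4.8057e+09 = 0.06242587 m
G_linear = 10^(37.050/10) = 5069.907
Ae = G_linear * lambda^2 / (4*pi) = 5069.907 * 0.06242587^2 / (4*pi) = 1.572 m^2

1.572 m^2


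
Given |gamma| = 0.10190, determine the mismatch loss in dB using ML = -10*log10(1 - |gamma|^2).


ML = -10 * log10(1 - 0.10190^2) = -10 * log10(0.98961639) = 0.04533 dB

0.04533 dB


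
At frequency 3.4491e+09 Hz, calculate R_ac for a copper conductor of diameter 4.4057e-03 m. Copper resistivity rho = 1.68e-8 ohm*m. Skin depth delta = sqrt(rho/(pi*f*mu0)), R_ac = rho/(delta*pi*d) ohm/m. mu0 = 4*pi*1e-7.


delta = sqrt(1.68e-8 / (pi * 3.4491e+09 * 4*pi*1e-7)) = 1.110764e-06 m
R_ac = 1.68e-8 / (1.110764e-06 * pi * 4.4057e-03) = 1.093 ohm/m

1.093 ohm/m


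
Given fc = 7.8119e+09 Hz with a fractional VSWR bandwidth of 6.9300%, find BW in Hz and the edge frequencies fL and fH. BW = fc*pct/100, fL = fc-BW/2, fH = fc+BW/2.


BW = 7.8119e+09 * 6.9300/100 = 5.413647e+08 Hz
fL = 7.8119e+09 - 5.413647e+08/2 = 7.541e+09 Hz
fH = 7.8119e+09 + 5.413647e+08/2 = 8.083e+09 Hz

BW=5.414e+08 Hz, fL=7.541e+09 Hz, fH=8.083e+09 Hz


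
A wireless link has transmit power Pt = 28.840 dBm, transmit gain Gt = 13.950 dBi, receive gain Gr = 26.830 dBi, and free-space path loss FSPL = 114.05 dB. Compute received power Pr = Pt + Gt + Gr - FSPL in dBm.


Pr = 28.840 + 13.950 + 26.830 - 114.05 = -44.43 dBm

-44.43 dBm


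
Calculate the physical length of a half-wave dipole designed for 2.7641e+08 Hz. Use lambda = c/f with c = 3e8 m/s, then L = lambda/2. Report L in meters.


lambda = c / f = 3.0000e+08 / 2.7641e+08 = 1.085344 m
L = lambda / 2 = 1.085344 / 2 = 0.5427 m

0.5427 m


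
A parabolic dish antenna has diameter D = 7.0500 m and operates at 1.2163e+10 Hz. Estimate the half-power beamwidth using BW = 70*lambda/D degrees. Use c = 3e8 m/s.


lambda = c / f = 3.0000e+08 / 1.2163e+10 = 0.02466497 m
BW = 70 * 0.02466497 / 7.0500 = 0.2449 deg

0.2449 deg


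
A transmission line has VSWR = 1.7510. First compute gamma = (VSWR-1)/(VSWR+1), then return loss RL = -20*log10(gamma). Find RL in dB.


gamma = (1.7510 - 1) / (1.7510 + 1) = 0.2729916
RL = -20 * log10(0.2729916) = 11.28 dB

11.28 dB


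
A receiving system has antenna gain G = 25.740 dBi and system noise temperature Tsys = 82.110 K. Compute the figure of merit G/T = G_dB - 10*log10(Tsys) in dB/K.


G/T = 25.740 - 10*log10(82.110) = 25.740 - 19.14396 = 6.596 dB/K

6.596 dB/K


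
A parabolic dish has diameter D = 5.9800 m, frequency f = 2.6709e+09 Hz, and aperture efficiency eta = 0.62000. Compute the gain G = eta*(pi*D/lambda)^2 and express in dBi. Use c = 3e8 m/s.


lambda = c / f = 3.0000e+08 / 2.6709e+09 = 0.1123217 m
G_linear = 0.62000 * (pi * 5.9800 / 0.1123217)^2 = 17344.69
G_dBi = 10 * log10(17344.69) = 42.39 dBi

42.39 dBi


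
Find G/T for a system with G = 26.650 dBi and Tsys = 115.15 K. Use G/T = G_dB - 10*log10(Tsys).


G/T = 26.650 - 10*log10(115.15) = 26.650 - 20.61264 = 6.037 dB/K

6.037 dB/K


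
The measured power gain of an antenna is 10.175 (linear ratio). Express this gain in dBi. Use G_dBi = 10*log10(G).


G_dBi = 10 * log10(10.175) = 10.08 dBi

10.08 dBi


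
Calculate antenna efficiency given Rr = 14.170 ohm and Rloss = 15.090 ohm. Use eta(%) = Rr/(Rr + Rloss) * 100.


eta = 14.170 / (14.170 + 15.090) * 100 = 48.43%

48.43%


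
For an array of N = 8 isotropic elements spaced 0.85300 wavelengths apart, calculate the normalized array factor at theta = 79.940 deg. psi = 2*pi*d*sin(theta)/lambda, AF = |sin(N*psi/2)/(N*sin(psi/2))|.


psi = 2*pi*0.85300*sin(79.940 deg) = 5.277156 rad
AF = |sin(8*5.277156/2) / (8*sin(5.277156/2))| = 0.2003

0.2003


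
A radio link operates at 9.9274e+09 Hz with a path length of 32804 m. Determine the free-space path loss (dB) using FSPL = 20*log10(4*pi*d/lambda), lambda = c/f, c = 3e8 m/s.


lambda = c / f = 3.0000e+08 / 9.9274e+09 = 0.03021939 m
FSPL = 20 * log10(4*pi*32804/0.03021939) = 142.7 dB

142.7 dB


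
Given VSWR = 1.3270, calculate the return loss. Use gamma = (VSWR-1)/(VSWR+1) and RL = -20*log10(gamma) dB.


gamma = (1.3270 - 1) / (1.3270 + 1) = 0.1405243
RL = -20 * log10(0.1405243) = 17.04 dB

17.04 dB


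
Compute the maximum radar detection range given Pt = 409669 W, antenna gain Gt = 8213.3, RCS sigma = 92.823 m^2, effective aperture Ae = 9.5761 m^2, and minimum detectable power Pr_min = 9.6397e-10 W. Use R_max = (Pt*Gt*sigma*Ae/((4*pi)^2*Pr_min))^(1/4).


R^4 = 409669*8213.3*92.823*9.5761 / ((4*pi)^2 * 9.6397e-10) = 1.964770e+19
R_max = 1.964770e+19^0.25 = 66578 m

66578 m


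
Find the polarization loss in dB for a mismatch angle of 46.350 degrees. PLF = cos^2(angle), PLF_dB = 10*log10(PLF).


PLF_linear = cos^2(46.350 deg) = 0.4764468
PLF_dB = 10 * log10(0.4764468) = -3.220 dB

-3.220 dB


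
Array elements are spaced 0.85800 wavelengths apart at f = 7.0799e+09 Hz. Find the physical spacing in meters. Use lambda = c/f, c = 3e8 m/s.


lambda = c / f = 3.0000e+08 / 7.0799e+09 = 0.04237348 m
d = 0.85800 * 0.04237348 = 0.03636 m

0.03636 m


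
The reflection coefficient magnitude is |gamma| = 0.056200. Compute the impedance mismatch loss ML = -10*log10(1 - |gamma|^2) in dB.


ML = -10 * log10(1 - 0.056200^2) = -10 * log10(0.99684156) = 0.01374 dB

0.01374 dB


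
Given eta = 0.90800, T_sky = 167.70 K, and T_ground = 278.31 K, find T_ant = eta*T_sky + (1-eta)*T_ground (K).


T_ant = 0.90800 * 167.70 + (1 - 0.90800) * 278.31 = 177.9 K

177.9 K


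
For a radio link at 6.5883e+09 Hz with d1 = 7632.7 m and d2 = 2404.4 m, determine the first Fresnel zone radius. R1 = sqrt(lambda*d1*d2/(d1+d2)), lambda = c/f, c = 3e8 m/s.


lambda = c / f = 3.0000e+08 / 6.5883e+09 = 0.04553527 m
R1 = sqrt(0.04553527 * 7632.7 * 2404.4 / (7632.7 + 2404.4)) = 9.125 m

9.125 m


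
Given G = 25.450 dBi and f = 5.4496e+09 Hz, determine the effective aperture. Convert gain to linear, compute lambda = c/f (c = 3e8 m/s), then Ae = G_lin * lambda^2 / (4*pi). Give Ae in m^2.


lambda = c / f = 3.0000e+08 / 5.4496e+09 = 0.05504991 m
G_linear = 10^(25.450/10) = 350.7519
Ae = G_linear * lambda^2 / (4*pi) = 350.7519 * 0.05504991^2 / (4*pi) = 0.08459 m^2

0.08459 m^2


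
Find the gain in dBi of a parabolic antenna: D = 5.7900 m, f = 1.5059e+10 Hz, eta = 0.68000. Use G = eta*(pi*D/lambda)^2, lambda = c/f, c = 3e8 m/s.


lambda = c / f = 3.0000e+08 / 1.5059e+10 = 0.01992164 m
G_linear = 0.68000 * (pi * 5.7900 / 0.01992164)^2 = 566911.9
G_dBi = 10 * log10(566911.9) = 57.54 dBi

57.54 dBi


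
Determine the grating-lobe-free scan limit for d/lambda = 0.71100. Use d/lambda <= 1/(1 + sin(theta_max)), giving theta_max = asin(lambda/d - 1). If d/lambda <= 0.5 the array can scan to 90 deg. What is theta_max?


lambda/d - 1 = 1/0.71100 - 1 = 0.4064698
theta_max = asin(0.4064698) = 23.98 deg

23.98 deg


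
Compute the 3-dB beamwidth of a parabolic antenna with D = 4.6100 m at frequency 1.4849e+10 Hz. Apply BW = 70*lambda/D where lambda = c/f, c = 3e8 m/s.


lambda = c / f = 3.0000e+08 / 1.4849e+10 = 0.02020338 m
BW = 70 * 0.02020338 / 4.6100 = 0.3068 deg

0.3068 deg


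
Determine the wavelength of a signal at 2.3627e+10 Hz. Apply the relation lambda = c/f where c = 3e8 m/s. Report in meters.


lambda = c / f = 3.0000e+08 / 2.3627e+10 = 0.01270 m

0.01270 m


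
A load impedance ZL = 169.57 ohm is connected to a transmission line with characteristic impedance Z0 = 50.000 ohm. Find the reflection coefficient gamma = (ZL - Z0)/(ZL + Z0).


gamma = (169.57 - 50.000) / (169.57 + 50.000) = 0.5446

0.5446


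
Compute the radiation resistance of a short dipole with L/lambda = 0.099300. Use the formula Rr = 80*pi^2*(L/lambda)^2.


Rr = 80 * pi^2 * (0.099300)^2 = 80 * 9.869604 * 9.860490e-03 = 7.786 ohm

7.786 ohm


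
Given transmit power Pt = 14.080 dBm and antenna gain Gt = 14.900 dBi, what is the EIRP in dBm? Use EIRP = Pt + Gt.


EIRP = Pt + Gt = 14.080 + 14.900 = 28.98 dBm

28.98 dBm


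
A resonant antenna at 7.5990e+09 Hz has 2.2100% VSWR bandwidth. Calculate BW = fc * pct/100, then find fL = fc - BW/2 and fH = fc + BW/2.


BW = 7.5990e+09 * 2.2100/100 = 1.679379e+08 Hz
fL = 7.5990e+09 - 1.679379e+08/2 = 7.515e+09 Hz
fH = 7.5990e+09 + 1.679379e+08/2 = 7.683e+09 Hz

BW=1.679e+08 Hz, fL=7.515e+09 Hz, fH=7.683e+09 Hz
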